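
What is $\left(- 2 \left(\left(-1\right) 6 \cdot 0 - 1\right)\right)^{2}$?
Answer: $4$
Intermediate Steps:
$\left(- 2 \left(\left(-1\right) 6 \cdot 0 - 1\right)\right)^{2} = \left(- 2 \left(\left(-6\right) 0 - 1\right)\right)^{2} = \left(- 2 \left(0 - 1\right)\right)^{2} = \left(\left(-2\right) \left(-1\right)\right)^{2} = 2^{2} = 4$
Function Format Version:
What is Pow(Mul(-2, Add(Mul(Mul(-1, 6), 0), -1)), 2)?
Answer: 4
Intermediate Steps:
Pow(Mul(-2, Add(Mul(Mul(-1, 6), 0), -1)), 2) = Pow(Mul(-2, Add(Mul(-6, 0), -1)), 2) = Pow(Mul(-2, Add(0, -1)), 2) = Pow(Mul(-2, -1), 2) = Pow(2, 2) = 4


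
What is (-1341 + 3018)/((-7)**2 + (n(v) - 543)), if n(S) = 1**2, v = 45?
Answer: -1677/493 ≈ -3.4016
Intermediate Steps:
n(S) = 1
(-1341 + 3018)/((-7)**2 + (n(v) - 543)) = (-1341 + 3018)/((-7)**2 + (1 - 543)) = 1677/(49 - 542) = 1677/(-493) = 1677*(-1/493) = -1677/493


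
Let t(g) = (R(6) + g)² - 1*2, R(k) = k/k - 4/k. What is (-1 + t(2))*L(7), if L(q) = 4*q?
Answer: 616/9 ≈ 68.444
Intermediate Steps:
R(k) = 1 - 4/k
t(g) = -2 + (⅓ + g)² (t(g) = ((-4 + 6)/6 + g)² - 1*2 = ((⅙)*2 + g)² - 2 = (⅓ + g)² - 2 = -2 + (⅓ + g)²)
(-1 + t(2))*L(7) = (-1 + (-2 + (1 + 3*2)²/9))*(4*7) = (-1 + (-2 + (1 + 6)²/9))*28 = (-1 + (-2 + (⅑)*7²))*28 = (-1 + (-2 + (⅑)*49))*28 = (-1 + (-2 + 49/9))*28 = (-1 + 31/9)*28 = (22/9)*28 = 616/9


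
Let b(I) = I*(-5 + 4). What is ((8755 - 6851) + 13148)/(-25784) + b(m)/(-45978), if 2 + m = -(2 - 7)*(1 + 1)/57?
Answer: -4931268791/8446664358 ≈ -0.58381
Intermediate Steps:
m = -104/57 (m = -2 - (2 - 7)*(1 + 1)/57 = -2 - (-5*2)/57 = -2 - (-10)/57 = -2 - 1*(-10/57) = -2 + 10/57 = -104/57 ≈ -1.8246)
b(I) = -I (b(I) = I*(-1) = -I)
((8755 - 6851) + 13148)/(-25784) + b(m)/(-45978) = ((8755 - 6851) + 13148)/(-25784) - 1*(-104/57)/(-45978) = (1904 + 13148)*(-1/25784) + (104/57)*(-1/45978) = 15052*(-1/25784) - 52/1310373 = -3763/6446 - 52/1310373 = -4931268791/8446664358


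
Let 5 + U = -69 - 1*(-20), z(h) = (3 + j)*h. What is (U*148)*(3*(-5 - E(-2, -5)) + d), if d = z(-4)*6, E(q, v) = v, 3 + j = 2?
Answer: 383616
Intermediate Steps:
j = -1 (j = -3 + 2 = -1)
z(h) = 2*h (z(h) = (3 - 1)*h = 2*h)
d = -48 (d = (2*(-4))*6 = -8*6 = -48)
U = -54 (U = -5 + (-69 - 1*(-20)) = -5 + (-69 + 20) = -5 - 49 = -54)
(U*148)*(3*(-5 - E(-2, -5)) + d) = (-54*148)*(3*(-5 - 1*(-5)) - 48) = -7992*(3*(-5 + 5) - 48) = -7992*(3*0 - 48) = -7992*(0 - 48) = -7992*(-48) = 383616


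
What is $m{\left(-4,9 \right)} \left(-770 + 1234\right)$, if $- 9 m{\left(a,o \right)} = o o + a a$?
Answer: $- \frac{45008}{9} \approx -5000.9$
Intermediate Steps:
$m{\left(a,o \right)} = - \frac{a^{2}}{9} - \frac{o^{2}}{9}$ ($m{\left(a,o \right)} = - \frac{o o + a a}{9} = - \frac{o^{2} + a^{2}}{9} = - \frac{a^{2} + o^{2}}{9} = - \frac{a^{2}}{9} - \frac{o^{2}}{9}$)
$m{\left(-4,9 \right)} \left(-770 + 1234\right) = \left(- \frac{\left(-4\right)^{2}}{9} - \frac{9^{2}}{9}\right) \left(-770 + 1234\right) = \left(\left(- \frac{1}{9}\right) 16 - 9\right) 464 = \left(- \frac{16}{9} - 9\right) 464 = \left(- \frac{97}{9}\right) 464 = - \frac{45008}{9}$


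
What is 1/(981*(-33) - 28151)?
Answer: -1/60524 ≈ -1.6522e-5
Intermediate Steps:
1/(981*(-33) - 28151) = 1/(-32373 - 28151) = 1/(-60524) = -1/60524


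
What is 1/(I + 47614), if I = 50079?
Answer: 1/97693 ≈ 1.0236e-5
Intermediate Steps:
1/(I + 47614) = 1/(50079 + 47614) = 1/97693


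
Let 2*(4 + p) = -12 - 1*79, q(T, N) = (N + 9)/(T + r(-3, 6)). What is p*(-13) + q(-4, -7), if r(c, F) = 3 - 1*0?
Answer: 1283/2 ≈ 641.50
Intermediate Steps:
r(c, F) = 3 (r(c, F) = 3 + 0 = 3)
q(T, N) = (9 + N)/(3 + T) (q(T, N) = (N + 9)/(T + 3) = (9 + N)/(3 + T))
p = -99/2 (p = -4 + (-12 - 1*79)/2 = -4 + (-12 - 79)/2 = -4 + (1/2)*(-91) = -4 - 91/2 = -99/2 ≈ -49.500)
p*(-13) + q(-4, -7) = -99/2*(-13) + (9 - 7)/(3 - 4) = 1287/2 + 2/(-1) = 1287/2 - 1*2 = 1287/2 - 2 = 1283/2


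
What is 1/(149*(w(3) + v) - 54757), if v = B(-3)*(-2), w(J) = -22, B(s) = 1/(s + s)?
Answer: -3/173956 ≈ -1.7246e-5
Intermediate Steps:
B(s) = 1/(2*s)
v = 1/3 (v = ((1/2)/(-3))*(-2) = ((1/2)*(-1/3))*(-2) = -1/6*(-2) = 1/3 ≈ 0.33333)
1/(149*(w(3) + v) - 54757) = 1/(149*(-22 + 1/3) - 54757) = 1/(149*(-65/3) - 54757) = 1/(-9685/3 - 54757) = 1/(-173956/3) = -3/173956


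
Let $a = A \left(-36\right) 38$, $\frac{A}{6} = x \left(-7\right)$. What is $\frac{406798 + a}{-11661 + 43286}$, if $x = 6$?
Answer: $\frac{751534}{31625} \approx 23.764$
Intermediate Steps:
$A = -252$ ($A = 6 \cdot 6 \left(-7\right) = 6 \left(-42\right) = -252$)
$a = 344736$ ($a = \left(-252\right) \left(-36\right) 38 = 9072 \cdot 38 = 344736$)
$\frac{406798 + a}{-11661 + 43286} = \frac{406798 + 344736}{-11661 + 43286} = \frac{751534}{31625}$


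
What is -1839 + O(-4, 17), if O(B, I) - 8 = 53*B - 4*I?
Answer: -2111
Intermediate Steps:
O(B, I) = 8 - 4*I + 53*B (O(B, I) = 8 + (53*B - 4*I) = 8 + (-4*I + 53*B) = 8 - 4*I + 53*B)
-1839 + O(-4, 17) = -1839 + (8 - 4*17 + 53*(-4)) = -1839 + (8 - 68 - 212) = -1839 - 272 = -2111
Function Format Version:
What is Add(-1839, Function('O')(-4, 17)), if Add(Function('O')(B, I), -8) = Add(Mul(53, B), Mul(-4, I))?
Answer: -2111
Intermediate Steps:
Function('O')(B, I) = Add(8, Mul(-4, I), Mul(53, B)) (Function('O')(B, I) = Add(8, Add(Mul(53, B), Mul(-4, I))) = Add(8, Add(Mul(-4, I), Mul(53, B))) = Add(8, Mul(-4, I), Mul(53, B)))
Add(-1839, Function('O')(-4, 17)) = Add(-1839, Add(8, Mul(-4, 17), Mul(53, -4))) = Add(-1839, Add(8, -68, -212)) = Add(-1839, -272) = -2111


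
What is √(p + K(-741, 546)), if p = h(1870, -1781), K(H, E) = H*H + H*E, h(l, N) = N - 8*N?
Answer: √156962 ≈ 396.18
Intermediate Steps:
h(l, N) = -7*N
K(H, E) = H² + E*H
p = 12467 (p = -7*(-1781) = 12467)
√(p + K(-741, 546)) = √(12467 - 741*(546 - 741)) = √(12467 - 741*(-195)) = √(12467 + 144495) = √156962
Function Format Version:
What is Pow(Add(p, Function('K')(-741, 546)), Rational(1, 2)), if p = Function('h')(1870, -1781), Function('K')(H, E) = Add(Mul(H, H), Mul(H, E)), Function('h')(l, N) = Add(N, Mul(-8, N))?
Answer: Pow(156962, Rational(1, 2)) ≈ 396.18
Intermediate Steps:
Function('h')(l, N) = Mul(-7, N)
Function('K')(H, E) = Add(Pow(H, 2), Mul(E, H))
p = 12467 (p = Mul(-7, -1781) = 12467)
Pow(Add(p, Function('K')(-741, 546)), Rational(1, 2)) = Pow(Add(12467, Mul(-741, Add(546, -741))), Rational(1, 2)) = Pow(Add(12467, Mul(-741, -195)), Rational(1, 2)) = Pow(Add(12467, 144495), Rational(1, 2)) = Pow(156962, Rational(1, 2))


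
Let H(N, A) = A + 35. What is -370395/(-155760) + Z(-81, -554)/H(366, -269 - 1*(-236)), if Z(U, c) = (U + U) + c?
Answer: -3692779/10384 ≈ -355.62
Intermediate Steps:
H(N, A) = 35 + A
Z(U, c) = c + 2*U (Z(U, c) = 2*U + c = c + 2*U)
-370395/(-155760) + Z(-81, -554)/H(366, -269 - 1*(-236)) = -370395/(-155760) + (-554 + 2*(-81))/(35 + (-269 - 1*(-236))) = -370395*(-1/155760) + (-554 - 162)/(35 + (-269 + 236)) = 24693/10384 - 716/(35 - 33) = 24693/10384 - 716/2 = 24693/10384 - 716*½ = 24693/10384 - 358 = -3692779/10384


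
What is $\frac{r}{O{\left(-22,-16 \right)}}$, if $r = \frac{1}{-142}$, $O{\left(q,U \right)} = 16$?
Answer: $- \frac{1}{2272} \approx -0.00044014$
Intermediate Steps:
$r = - \frac{1}{142} \approx -0.0070423$
$\frac{r}{O{\left(-22,-16 \right)}} = - \frac{1}{142 \cdot 16} = \left(- \frac{1}{142}\right) \frac{1}{16} = - \frac{1}{2272}$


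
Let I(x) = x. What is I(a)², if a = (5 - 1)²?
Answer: 256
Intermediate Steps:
a = 16 (a = 4² = 16)
I(a)² = 16² = 256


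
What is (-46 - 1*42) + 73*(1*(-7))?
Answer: -599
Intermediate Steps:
(-46 - 1*42) + 73*(1*(-7)) = (-46 - 42) + 73*(-7) = -88 - 511 = -599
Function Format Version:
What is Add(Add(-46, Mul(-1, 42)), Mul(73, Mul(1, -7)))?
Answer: -599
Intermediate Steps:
Add(Add(-46, Mul(-1, 42)), Mul(73, Mul(1, -7))) = Add(Add(-46, -42), Mul(73, -7)) = Add(-88, -511) = -599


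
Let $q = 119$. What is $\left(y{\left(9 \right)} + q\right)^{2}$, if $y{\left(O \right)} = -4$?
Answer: $13225$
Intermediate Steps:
$\left(y{\left(9 \right)} + q\right)^{2} = \left(-4 + 119\right)^{2} = 115^{2} = 13225$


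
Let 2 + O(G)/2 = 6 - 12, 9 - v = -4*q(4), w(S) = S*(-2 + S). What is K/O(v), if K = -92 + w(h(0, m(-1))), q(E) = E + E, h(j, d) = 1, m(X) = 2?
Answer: 93/16 ≈ 5.8125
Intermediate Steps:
q(E) = 2*E
v = 41 (v = 9 - (-4)*2*4 = 9 - (-4)*8 = 9 - 1*(-32) = 9 + 32 = 41)
O(G) = -16 (O(G) = -4 + 2*(6 - 12) = -4 + 2*(-6) = -4 - 12 = -16)
K = -93 (K = -92 + 1*(-2 + 1) = -92 + 1*(-1) = -92 - 1 = -93)
K/O(v) = -93/(-16) = -93*(-1/16) = 93/16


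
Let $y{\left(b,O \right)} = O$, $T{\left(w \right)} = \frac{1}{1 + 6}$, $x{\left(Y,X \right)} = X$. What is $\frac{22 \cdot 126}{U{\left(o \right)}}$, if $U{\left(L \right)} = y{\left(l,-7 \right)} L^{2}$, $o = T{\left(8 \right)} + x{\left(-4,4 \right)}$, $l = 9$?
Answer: $- \frac{19404}{841} \approx -23.073$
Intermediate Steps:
$T{\left(w \right)} = \frac{1}{7}$
$o = \frac{29}{7}$ ($o = \frac{1}{7} + 4 = \frac{29}{7} \approx 4.1429$)
$U{\left(L \right)} = - 7 L^{2}$
$\frac{22 \cdot 126}{U{\left(o \right)}} = \frac{22 \cdot 126}{\left(-7\right) \left(\frac{29}{7}\right)^{2}} = \frac{2772}{\left(-7\right) \frac{841}{49}} = \frac{2772}{- \frac{841}{7}} = 2772 \left(- \frac{7}{841}\right) = - \frac{19404}{841}$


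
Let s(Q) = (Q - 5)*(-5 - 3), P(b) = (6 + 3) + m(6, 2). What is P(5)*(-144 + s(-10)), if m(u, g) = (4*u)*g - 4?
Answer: -1272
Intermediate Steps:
m(u, g) = -4 + 4*g*u (m(u, g) = 4*g*u - 4 = -4 + 4*g*u)
P(b) = 53 (P(b) = (6 + 3) + (-4 + 4*2*6) = 9 + (-4 + 48) = 9 + 44 = 53)
s(Q) = 40 - 8*Q (s(Q) = (-5 + Q)*(-8) = 40 - 8*Q)
P(5)*(-144 + s(-10)) = 53*(-144 + (40 - 8*(-10))) = 53*(-144 + (40 + 80)) = 53*(-144 + 120) = 53*(-24) = -1272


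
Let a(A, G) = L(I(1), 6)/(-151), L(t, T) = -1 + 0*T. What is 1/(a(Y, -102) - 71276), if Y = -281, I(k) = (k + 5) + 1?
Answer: -151/10762675 ≈ -1.4030e-5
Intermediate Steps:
I(k) = 6 + k (I(k) = (5 + k) + 1 = 6 + k)
L(t, T) = -1 (L(t, T) = -1 + 0 = -1)
a(A, G) = 1/151 (a(A, G) = -1/(-151) = -1*(-1/151) = 1/151)
1/(a(Y, -102) - 71276) = 1/(1/151 - 71276) = 1/(-10762675/151) = -151/10762675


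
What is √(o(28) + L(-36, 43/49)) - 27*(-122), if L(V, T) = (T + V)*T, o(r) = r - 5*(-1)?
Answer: 3294 + √5230/49 ≈ 3295.5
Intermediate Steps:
o(r) = 5 + r (o(r) = r + 5 = 5 + r)
L(V, T) = T*(T + V)
√(o(28) + L(-36, 43/49)) - 27*(-122) = √((5 + 28) + (43/49)*(43/49 - 36)) - 27*(-122) = √(33 + (43*(1/49))*(43*(1/49) - 36)) + 3294 = √(33 + 43*(43/49 - 36)/49) + 3294 = √(33 + (43/49)*(-1721/49)) + 3294 = √(33 - 74003/2401) + 3294 = √(5230/2401) + 3294 = √5230/49 + 3294 = 3294 + √5230/49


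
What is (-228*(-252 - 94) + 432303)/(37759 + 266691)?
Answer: 511191/304450 ≈ 1.6791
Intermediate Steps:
(-228*(-252 - 94) + 432303)/(37759 + 266691) = (-228*(-346) + 432303)/304450 = (78888 + 432303)*(1/304450) = 511191*(1/304450) = 511191/304450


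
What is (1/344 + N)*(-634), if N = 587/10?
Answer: -32007173/860 ≈ -37218.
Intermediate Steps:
N = 587/10 (N = 587*(⅒) = 587/10 ≈ 58.700)
(1/344 + N)*(-634) = (1/344 + 587/10)*(-634) = (100969/1720)*(-634) = -32007173/860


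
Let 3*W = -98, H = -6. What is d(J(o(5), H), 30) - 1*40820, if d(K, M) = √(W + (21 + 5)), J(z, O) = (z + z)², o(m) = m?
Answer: -40820 + 2*I*√15/3 ≈ -40820.0 + 2.582*I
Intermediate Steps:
W = -98/3 (W = (⅓)*(-98) = -98/3 ≈ -32.667)
J(z, O) = 4*z² (J(z, O) = (2*z)² = 4*z²)
d(K, M) = 2*I*√15/3 (d(K, M) = √(-98/3 + (21 + 5)) = √(-98/3 + 26) = √(-20/3) = 2*I*√15/3)
d(J(o(5), H), 30) - 1*40820 = 2*I*√15/3 - 1*40820 = 2*I*√15/3 - 40820 = -40820 + 2*I*√15/3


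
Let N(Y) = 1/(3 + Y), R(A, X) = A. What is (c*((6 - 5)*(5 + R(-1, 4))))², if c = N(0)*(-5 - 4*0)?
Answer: 400/9 ≈ 44.444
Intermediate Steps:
c = -5/3 (c = (-5 - 4*0)/(3 + 0) = (-5 + 0)/3 = (⅓)*(-5) = -5/3 ≈ -1.6667)
(c*((6 - 5)*(5 + R(-1, 4))))² = (-5*(6 - 5)*(5 - 1)/3)² = (-5*4/3)² = (-5/3*4)² = (-20/3)² = 400/9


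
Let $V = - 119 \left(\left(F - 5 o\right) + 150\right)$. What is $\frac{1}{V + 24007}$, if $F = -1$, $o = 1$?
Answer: $\frac{1}{6871} \approx 0.00014554$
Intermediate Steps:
$V = -17136$ ($V = - 119 \left(\left(-1 - 5\right) + 150\right) = - 119 \left(-6 + 150\right) = \left(-119\right) 144 = -17136$)
$\frac{1}{V + 24007} = \frac{1}{-17136 + 24007} = \frac{1}{6871}$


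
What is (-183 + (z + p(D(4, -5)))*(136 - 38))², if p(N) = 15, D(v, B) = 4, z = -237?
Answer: 481319721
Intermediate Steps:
(-183 + (z + p(D(4, -5)))*(136 - 38))² = (-183 + (-237 + 15)*(136 - 38))² = (-183 - 222*98)² = (-183 - 21756)² = (-21939)² = 481319721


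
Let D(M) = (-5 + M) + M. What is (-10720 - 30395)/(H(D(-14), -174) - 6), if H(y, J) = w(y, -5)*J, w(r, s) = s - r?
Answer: 13705/1626 ≈ 8.4287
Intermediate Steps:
D(M) = -5 + 2*M
H(y, J) = J*(-5 - y) (H(y, J) = (-5 - y)*J = J*(-5 - y))
(-10720 - 30395)/(H(D(-14), -174) - 6) = (-10720 - 30395)/(-1*(-174)*(5 + (-5 + 2*(-14))) - 6) = -41115/(-1*(-174)*(5 + (-5 - 28)) - 6) = -41115/(-1*(-174)*(5 - 33) - 6) = -41115/(-1*(-174)*(-28) - 6) = -41115/(-4872 - 6) = -41115/(-4878) = -41115*(-1/4878) = 13705/1626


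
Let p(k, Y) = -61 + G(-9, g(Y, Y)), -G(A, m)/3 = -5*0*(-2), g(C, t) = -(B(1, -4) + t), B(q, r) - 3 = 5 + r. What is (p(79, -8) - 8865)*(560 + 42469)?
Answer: -384076854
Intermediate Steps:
B(q, r) = 8 + r (B(q, r) = 3 + (5 + r) = 8 + r)
g(C, t) = -4 - t (g(C, t) = -((8 - 4) + t) = -(4 + t) = -4 - t)
G(A, m) = 0 (G(A, m) = -3*(-5*0)*(-2) = -0*(-2) = -3*0 = 0)
p(k, Y) = -61 (p(k, Y) = -61 + 0 = -61)
(p(79, -8) - 8865)*(560 + 42469) = (-61 - 8865)*(560 + 42469) = -8926*43029 = -384076854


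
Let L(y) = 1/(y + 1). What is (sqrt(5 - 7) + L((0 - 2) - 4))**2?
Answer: (-1 + 5*I*sqrt(2))**2/25 ≈ -1.96 - 0.56569*I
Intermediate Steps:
L(y) = 1/(1 + y)
(sqrt(5 - 7) + L((0 - 2) - 4))**2 = (sqrt(5 - 7) + 1/(1 + ((0 - 2) - 4)))**2 = (sqrt(-2) + 1/(1 + (-2 - 4)))**2 = (I*sqrt(2) + 1/(1 - 6))**2 = (I*sqrt(2) + 1/(-5))**2 = (I*sqrt(2) - 1/5)**2 = (-1/5 + I*sqrt(2))**2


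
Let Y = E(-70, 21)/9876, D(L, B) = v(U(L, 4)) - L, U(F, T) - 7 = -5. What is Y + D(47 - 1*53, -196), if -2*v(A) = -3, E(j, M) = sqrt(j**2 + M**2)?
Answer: 15/2 + 7*sqrt(109)/9876 ≈ 7.5074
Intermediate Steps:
U(F, T) = 2 (U(F, T) = 7 - 5 = 2)
E(j, M) = sqrt(M**2 + j**2)
v(A) = 3/2 (v(A) = -1/2*(-3) = 3/2)
D(L, B) = 3/2 - L
Y = 7*sqrt(109)/9876 (Y = sqrt(21**2 + (-70)**2)/9876 = sqrt(441 + 4900)*(1/9876) = sqrt(5341)*(1/9876) = (7*sqrt(109))*(1/9876) = 7*sqrt(109)/9876 ≈ 0.0074000)
Y + D(47 - 1*53, -196) = 7*sqrt(109)/9876 + (3/2 - (47 - 1*53)) = 7*sqrt(109)/9876 + (3/2 - (47 - 53)) = 7*sqrt(109)/9876 + (3/2 - 1*(-6)) = 7*sqrt(109)/9876 + (3/2 + 6) = 7*sqrt(109)/9876 + 15/2 = 15/2 + 7*sqrt(109)/9876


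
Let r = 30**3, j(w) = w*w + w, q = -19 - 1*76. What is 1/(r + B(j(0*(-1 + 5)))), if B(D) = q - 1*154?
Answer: 1/26751 ≈ 3.7382e-5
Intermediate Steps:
q = -95 (q = -19 - 76 = -95)
j(w) = w + w**2 (j(w) = w**2 + w = w + w**2)
r = 27000
B(D) = -249 (B(D) = -95 - 1*154 = -95 - 154 = -249)
1/(r + B(j(0*(-1 + 5)))) = 1/(27000 - 249) = 1/26751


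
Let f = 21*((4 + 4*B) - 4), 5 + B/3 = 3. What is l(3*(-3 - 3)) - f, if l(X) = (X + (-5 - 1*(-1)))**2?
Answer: 988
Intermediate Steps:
B = -6 (B = -15 + 3*3 = -15 + 9 = -6)
l(X) = (-4 + X)**2 (l(X) = (X + (-5 + 1))**2 = (X - 4)**2 = (-4 + X)**2)
f = -504 (f = 21*((4 + 4*(-6)) - 4) = 21*((4 - 24) - 4) = 21*(-20 - 4) = 21*(-24) = -504)
l(3*(-3 - 3)) - f = (-4 + 3*(-3 - 3))**2 - 1*(-504) = (-4 + 3*(-6))**2 + 504 = (-4 - 18)**2 + 504 = (-22)**2 + 504 = 484 + 504 = 988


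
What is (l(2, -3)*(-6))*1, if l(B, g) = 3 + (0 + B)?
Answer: -30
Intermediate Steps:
l(B, g) = 3 + B
(l(2, -3)*(-6))*1 = ((3 + 2)*(-6))*1 = (5*(-6))*1 = -30*1 = -30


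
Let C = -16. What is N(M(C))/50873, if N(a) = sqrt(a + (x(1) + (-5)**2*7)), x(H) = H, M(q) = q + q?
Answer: 12/50873 ≈ 0.00023588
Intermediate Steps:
M(q) = 2*q
N(a) = sqrt(176 + a) (N(a) = sqrt(a + (1 + (-5)**2*7)) = sqrt(a + (1 + 25*7)) = sqrt(a + (1 + 175)) = sqrt(a + 176) = sqrt(176 + a))
N(M(C))/50873 = sqrt(176 + 2*(-16))/50873 = sqrt(176 - 32)*(1/50873) = sqrt(144)*(1/50873) = 12*(1/50873) = 12/50873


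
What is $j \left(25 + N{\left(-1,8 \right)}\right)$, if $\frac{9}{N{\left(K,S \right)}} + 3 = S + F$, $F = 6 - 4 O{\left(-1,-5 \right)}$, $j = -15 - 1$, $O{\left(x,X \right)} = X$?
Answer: $- \frac{12544}{31} \approx -404.65$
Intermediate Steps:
$j = -16$
$F = 26$ ($F = 6 - -20 = 6 + 20 = 26$)
$N{\left(K,S \right)} = \frac{9}{23 + S}$ ($N{\left(K,S \right)} = \frac{9}{-3 + \left(S + 26\right)} = \frac{9}{-3 + \left(26 + S\right)} = \frac{9}{23 + S}$)
$j \left(25 + N{\left(-1,8 \right)}\right) = - 16 \left(25 + \frac{9}{23 + 8}\right) = - 16 \left(25 + \frac{9}{31}\right) = \left(-16\right) \frac{784}{31} = - \frac{12544}{31}$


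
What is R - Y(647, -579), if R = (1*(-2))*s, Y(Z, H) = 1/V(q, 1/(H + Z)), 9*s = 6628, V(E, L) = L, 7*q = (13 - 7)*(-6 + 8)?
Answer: -13868/9 ≈ -1540.9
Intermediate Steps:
q = 12/7 (q = ((13 - 7)*(-6 + 8))/7 = (6*2)/7 = (1/7)*12 = 12/7 ≈ 1.7143)
s = 6628/9 (s = (1/9)*6628 = 6628/9 ≈ 736.44)
Y(Z, H) = H + Z (Y(Z, H) = 1/(1/(H + Z)) = H + Z)
R = -13256/9 (R = (1*(-2))*(6628/9) = -2*6628/9 = -13256/9 ≈ -1472.9)
R - Y(647, -579) = -13256/9 - (-579 + 647) = -13256/9 - 1*68 = -13256/9 - 68 = -13868/9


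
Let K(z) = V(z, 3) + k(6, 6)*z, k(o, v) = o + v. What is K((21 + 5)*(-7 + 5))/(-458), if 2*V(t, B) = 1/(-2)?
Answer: 2497/1832 ≈ 1.3630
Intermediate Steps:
V(t, B) = -1/4 (V(t, B) = (1/2)/(-2) = (1/2)*(-1/2) = -1/4)
K(z) = -1/4 + 12*z (K(z) = -1/4 + (6 + 6)*z = -1/4 + 12*z)
K((21 + 5)*(-7 + 5))/(-458) = (-1/4 + 12*((21 + 5)*(-7 + 5)))/(-458) = (-1/4 + 12*(26*(-2)))*(-1/458) = (-1/4 + 12*(-52))*(-1/458) = (-1/4 - 624)*(-1/458) = -2497/4*(-1/458) = 2497/1832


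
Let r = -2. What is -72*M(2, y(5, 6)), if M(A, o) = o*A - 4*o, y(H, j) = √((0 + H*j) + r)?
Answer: 288*√7 ≈ 761.98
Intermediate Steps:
y(H, j) = √(-2 + H*j) (y(H, j) = √((0 + H*j) - 2) = √(H*j - 2) = √(-2 + H*j))
M(A, o) = -4*o + A*o (M(A, o) = A*o - 4*o = -4*o + A*o)
-72*M(2, y(5, 6)) = -72*√(-2 + 5*6)*(-4 + 2) = -72*√(-2 + 30)*(-2) = -72*√28*(-2) = -72*2*√7*(-2) = -(-288)*√7 = 288*√7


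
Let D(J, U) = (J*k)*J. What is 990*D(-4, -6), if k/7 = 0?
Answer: 0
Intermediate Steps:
k = 0 (k = 7*0 = 0)
D(J, U) = 0 (D(J, U) = (J*0)*J = 0*J = 0)
990*D(-4, -6) = 990*0 = 0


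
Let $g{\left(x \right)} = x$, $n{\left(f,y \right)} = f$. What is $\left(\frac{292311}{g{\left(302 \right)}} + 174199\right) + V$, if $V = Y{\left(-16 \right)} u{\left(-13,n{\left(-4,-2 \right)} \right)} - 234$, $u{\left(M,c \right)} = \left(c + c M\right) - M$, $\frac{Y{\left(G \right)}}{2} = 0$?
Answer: $\frac{52829741}{302} \approx 1.7493 \cdot 10^{5}$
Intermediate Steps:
$Y{\left(G \right)} = 0$ ($Y{\left(G \right)} = 2 \cdot 0 = 0$)
$u{\left(M,c \right)} = c - M + M c$ ($u{\left(M,c \right)} = \left(c + M c\right) - M = c - M + M c$)
$V = -234$ ($V = 0 \left(-4 - -13 - -52\right) - 234 = 0 \left(-4 + 13 + 52\right) - 234 = 0 \cdot 61 - 234 = 0 - 234 = -234$)
$\left(\frac{292311}{g{\left(302 \right)}} + 174199\right) + V = \left(\frac{292311}{302} + 174199\right) - 234 = \frac{52900409}{302} - 234 = \frac{52829741}{302}$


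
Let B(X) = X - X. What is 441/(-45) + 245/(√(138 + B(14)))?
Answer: -49/5 + 245*√138/138 ≈ 11.056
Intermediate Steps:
B(X) = 0
441/(-45) + 245/(√(138 + B(14))) = 441/(-45) + 245/(√(138 + 0)) = 441*(-1/45) + 245/(√138) = -49/5 + 245*(√138/138) = -49/5 + 245*√138/138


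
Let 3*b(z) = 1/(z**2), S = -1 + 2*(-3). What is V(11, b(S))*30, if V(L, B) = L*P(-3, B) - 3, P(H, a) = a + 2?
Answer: 28040/49 ≈ 572.25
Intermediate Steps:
P(H, a) = 2 + a
S = -7 (S = -1 - 6 = -7)
b(z) = 1/(3*z**2) (b(z) = 1/(3*(z**2)) = 1/(3*z**2))
V(L, B) = -3 + L*(2 + B) (V(L, B) = L*(2 + B) - 3 = -3 + L*(2 + B))
V(11, b(S))*30 = (-3 + 11*(2 + (1/3)/(-7)**2))*30 = (-3 + 11*(2 + (1/3)*(1/49)))*30 = (-3 + 11*(2 + 1/147))*30 = (-3 + 11*(295/147))*30 = (-3 + 3245/147)*30 = (2804/147)*30 = 28040/49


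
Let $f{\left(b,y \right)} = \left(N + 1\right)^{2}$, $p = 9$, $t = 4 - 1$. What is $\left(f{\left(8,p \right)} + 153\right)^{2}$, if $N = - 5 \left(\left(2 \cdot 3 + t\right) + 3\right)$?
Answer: $13205956$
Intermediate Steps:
$t = 3$
$N = -60$ ($N = - 5 \left(\left(2 \cdot 3 + 3\right) + 3\right) = - 5 \left(\left(6 + 3\right) + 3\right) = - 5 \left(9 + 3\right) = \left(-5\right) 12 = -60$)
$f{\left(b,y \right)} = 3481$ ($f{\left(b,y \right)} = \left(-60 + 1\right)^{2} = \left(-59\right)^{2} = 3481$)
$\left(f{\left(8,p \right)} + 153\right)^{2} = \left(3481 + 153\right)^{2} = 3634^{2} = 13205956$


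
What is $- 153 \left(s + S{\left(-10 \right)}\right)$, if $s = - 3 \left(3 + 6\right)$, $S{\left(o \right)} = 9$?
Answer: $2754$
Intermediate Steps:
$s = -27$ ($s = \left(-3\right) 9 = -27$)
$- 153 \left(s + S{\left(-10 \right)}\right) = - 153 \left(-27 + 9\right) = \left(-153\right) \left(-18\right) = 2754$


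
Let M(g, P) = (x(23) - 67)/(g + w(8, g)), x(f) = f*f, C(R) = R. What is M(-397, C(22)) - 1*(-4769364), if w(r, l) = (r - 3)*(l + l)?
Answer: 1893437466/397 ≈ 4.7694e+6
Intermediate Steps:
x(f) = f**2
w(r, l) = 2*l*(-3 + r) (w(r, l) = (-3 + r)*(2*l) = 2*l*(-3 + r))
M(g, P) = 42/g (M(g, P) = (23**2 - 67)/(g + 2*g*(-3 + 8)) = (529 - 67)/(g + 2*g*5) = 462/(g + 10*g) = 462/((11*g)) = 462*(1/(11*g)) = 42/g)
M(-397, C(22)) - 1*(-4769364) = 42/(-397) - 1*(-4769364) = 42*(-1/397) + 4769364 = -42/397 + 4769364 = 1893437466/397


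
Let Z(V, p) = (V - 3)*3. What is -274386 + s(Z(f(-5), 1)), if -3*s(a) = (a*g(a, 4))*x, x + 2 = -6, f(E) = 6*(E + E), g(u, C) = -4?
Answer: -272370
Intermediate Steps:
f(E) = 12*E (f(E) = 6*(2*E) = 12*E)
x = -8 (x = -2 - 6 = -8)
Z(V, p) = -9 + 3*V (Z(V, p) = (-3 + V)*3 = -9 + 3*V)
s(a) = -32*a/3 (s(a) = -a*(-4)*(-8)/3 = -(-4*a)*(-8)/3 = -32*a/3)
-274386 + s(Z(f(-5), 1)) = -274386 - 32*(-9 + 3*(12*(-5)))/3 = -274386 - 32*(-9 + 3*(-60))/3 = -274386 - 32*(-9 - 180)/3 = -274386 - 32/3*(-189) = -274386 + 2016 = -272370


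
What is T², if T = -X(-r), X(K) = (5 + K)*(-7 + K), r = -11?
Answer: 4096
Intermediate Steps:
X(K) = (-7 + K)*(5 + K)
T = -64 (T = -(-35 + (-1*(-11))² - (-2)*(-11)) = -(-35 + 11² - 2*11) = -(-35 + 121 - 22) = -1*64 = -64)
T² = (-64)² = 4096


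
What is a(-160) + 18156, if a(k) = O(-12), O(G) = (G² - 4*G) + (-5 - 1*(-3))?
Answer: 18346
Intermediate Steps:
O(G) = -2 + G² - 4*G (O(G) = (G² - 4*G) + (-5 + 3) = (G² - 4*G) - 2 = -2 + G² - 4*G)
a(k) = 190 (a(k) = -2 + (-12)² - 4*(-12) = -2 + 144 + 48 = 190)
a(-160) + 18156 = 190 + 18156 = 18346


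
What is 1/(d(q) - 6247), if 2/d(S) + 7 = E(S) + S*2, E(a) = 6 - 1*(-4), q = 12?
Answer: -27/168667 ≈ -0.00016008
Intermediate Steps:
E(a) = 10 (E(a) = 6 + 4 = 10)
d(S) = 2/(3 + 2*S) (d(S) = 2/(-7 + (10 + S*2)) = 2/(-7 + (10 + 2*S)) = 2/(3 + 2*S))
1/(d(q) - 6247) = 1/(2/(3 + 2*12) - 6247) = 1/(2/(3 + 24) - 6247) = 1/(2/27 - 6247) = 1/(-168667/27) = -27/168667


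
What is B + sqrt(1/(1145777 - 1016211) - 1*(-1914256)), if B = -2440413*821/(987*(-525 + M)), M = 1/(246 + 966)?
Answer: 809445945492/209342371 + sqrt(32135282314692702)/129566 ≈ 5250.2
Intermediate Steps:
M = 1/1212 ≈ 0.00082508
B = 809445945492/209342371 (B = -2440413*821/(987*(-525 + 1/1212)) = -2440413/((-(-209342371)*(-1)/(404*821))) = -2440413/((-636299/1212*987/821)) = -2440413/(-209342371/331684) = -2440413*(-331684/209342371) = 809445945492/209342371 ≈ 3866.6)
B + sqrt(1/(1145777 - 1016211) - 1*(-1914256)) = 809445945492/209342371 + sqrt(1/(1145777 - 1016211) - 1*(-1914256)) = 809445945492/209342371 + sqrt(1/129566 + 1914256) = 809445945492/209342371 + sqrt(248022492897/129566) = 809445945492/209342371 + sqrt(32135282314692702)/129566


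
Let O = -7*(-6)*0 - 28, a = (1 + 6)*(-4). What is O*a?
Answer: 784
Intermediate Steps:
a = -28 (a = 7*(-4) = -28)
O = -28 (O = 42*0 - 28 = 0 - 28 = -28)
O*a = -28*(-28) = 784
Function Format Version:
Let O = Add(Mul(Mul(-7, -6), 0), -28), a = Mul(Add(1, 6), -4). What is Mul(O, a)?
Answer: 784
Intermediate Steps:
a = -28 (a = Mul(7, -4) = -28)
O = -28 (O = Add(Mul(42, 0), -28) = Add(0, -28) = -28)
Mul(O, a) = Mul(-28, -28) = 784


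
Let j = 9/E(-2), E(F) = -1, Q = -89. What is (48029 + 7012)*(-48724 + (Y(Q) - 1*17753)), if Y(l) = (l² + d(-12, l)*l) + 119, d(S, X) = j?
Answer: -3172343076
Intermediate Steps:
j = -9 (j = 9/(-1) = 9*(-1) = -9)
d(S, X) = -9
Y(l) = 119 + l² - 9*l (Y(l) = (l² - 9*l) + 119 = 119 + l² - 9*l)
(48029 + 7012)*(-48724 + (Y(Q) - 1*17753)) = (48029 + 7012)*(-48724 + ((119 + (-89)² - 9*(-89)) - 1*17753)) = 55041*(-48724 + ((119 + 7921 + 801) - 17753)) = 55041*(-48724 + (8841 - 17753)) = 55041*(-48724 - 8912) = 55041*(-57636) = -3172343076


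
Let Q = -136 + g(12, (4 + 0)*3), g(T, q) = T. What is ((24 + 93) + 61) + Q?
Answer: 54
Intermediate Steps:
Q = -124 (Q = -136 + 12 = -124)
((24 + 93) + 61) + Q = ((24 + 93) + 61) - 124 = (117 + 61) - 124 = 178 - 124 = 54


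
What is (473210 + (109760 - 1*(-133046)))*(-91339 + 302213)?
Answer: 150989157984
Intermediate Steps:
(473210 + (109760 - 1*(-133046)))*(-91339 + 302213) = (473210 + (109760 + 133046))*210874 = (473210 + 242806)*210874 = 716016*210874 = 150989157984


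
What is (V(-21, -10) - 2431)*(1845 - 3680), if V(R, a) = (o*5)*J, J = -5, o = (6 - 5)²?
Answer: 4506760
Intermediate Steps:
o = 1 (o = 1² = 1)
V(R, a) = -25 (V(R, a) = (1*5)*(-5) = 5*(-5) = -25)
(V(-21, -10) - 2431)*(1845 - 3680) = (-25 - 2431)*(1845 - 3680) = -2456*(-1835) = 4506760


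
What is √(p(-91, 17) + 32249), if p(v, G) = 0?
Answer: √32249 ≈ 179.58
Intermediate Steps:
√(p(-91, 17) + 32249) = √(0 + 32249) = √32249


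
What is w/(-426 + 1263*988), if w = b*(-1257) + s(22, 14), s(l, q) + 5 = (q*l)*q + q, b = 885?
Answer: -554062/623709 ≈ -0.88833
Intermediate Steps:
s(l, q) = -5 + q + l*q² (s(l, q) = -5 + ((q*l)*q + q) = -5 + ((l*q)*q + q) = -5 + (l*q² + q) = -5 + (q + l*q²) = -5 + q + l*q²)
w = -1108124 (w = 885*(-1257) + (-5 + 14 + 22*14²) = -1112445 + (-5 + 14 + 22*196) = -1112445 + (-5 + 14 + 4312) = -1112445 + 4321 = -1108124)
w/(-426 + 1263*988) = -1108124/(-426 + 1263*988) = -1108124/(-426 + 1247844) = -1108124/1247418 = -1108124*1/1247418 = -554062/623709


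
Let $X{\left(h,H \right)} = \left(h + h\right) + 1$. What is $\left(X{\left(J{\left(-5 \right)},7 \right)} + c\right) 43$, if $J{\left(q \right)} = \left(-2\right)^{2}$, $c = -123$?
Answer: $-4902$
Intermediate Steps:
$J{\left(q \right)} = 4$
$X{\left(h,H \right)} = 1 + 2 h$ ($X{\left(h,H \right)} = 2 h + 1 = 1 + 2 h$)
$\left(X{\left(J{\left(-5 \right)},7 \right)} + c\right) 43 = \left(\left(1 + 2 \cdot 4\right) - 123\right) 43 = \left(\left(1 + 8\right) - 123\right) 43 = \left(9 - 123\right) 43 = \left(-114\right) 43 = -4902$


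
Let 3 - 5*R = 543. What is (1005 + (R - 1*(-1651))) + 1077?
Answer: 3625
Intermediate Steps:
R = -108 (R = 3/5 - 1/5*543 = 3/5 - 543/5 = -108)
(1005 + (R - 1*(-1651))) + 1077 = (1005 + (-108 - 1*(-1651))) + 1077 = (1005 + (-108 + 1651)) + 1077 = (1005 + 1543) + 1077 = 2548 + 1077 = 3625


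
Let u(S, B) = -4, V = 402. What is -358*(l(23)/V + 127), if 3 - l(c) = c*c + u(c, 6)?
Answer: -3015076/67 ≈ -45001.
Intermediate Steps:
l(c) = 7 - c² (l(c) = 3 - (c*c - 4) = 3 - (c² - 4) = 3 - (-4 + c²) = 3 + (4 - c²) = 7 - c²)
-358*(l(23)/V + 127) = -358*((7 - 1*23²)/402 + 127) = -358*((7 - 1*529)*(1/402) + 127) = -358*((7 - 529)*(1/402) + 127) = -358*(-522*1/402 + 127) = -358*(-87/67 + 127) = -358*8422/67 = -3015076/67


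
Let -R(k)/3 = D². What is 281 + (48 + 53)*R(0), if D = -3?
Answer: -2446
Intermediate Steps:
R(k) = -27 (R(k) = -3*(-3)² = -3*9 = -27)
281 + (48 + 53)*R(0) = 281 + (48 + 53)*(-27) = 281 + 101*(-27) = 281 - 2727 = -2446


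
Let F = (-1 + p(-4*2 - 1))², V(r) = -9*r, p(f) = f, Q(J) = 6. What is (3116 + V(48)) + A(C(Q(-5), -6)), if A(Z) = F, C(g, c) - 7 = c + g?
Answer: 2784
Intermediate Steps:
C(g, c) = 7 + c + g (C(g, c) = 7 + (c + g) = 7 + c + g)
F = 100 (F = (-1 + (-4*2 - 1))² = (-1 + (-8 - 1))² = (-1 - 9)² = (-10)² = 100)
A(Z) = 100
(3116 + V(48)) + A(C(Q(-5), -6)) = (3116 - 9*48) + 100 = (3116 - 432) + 100 = 2684 + 100 = 2784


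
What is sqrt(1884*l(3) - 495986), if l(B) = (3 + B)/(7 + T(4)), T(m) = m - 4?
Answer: I*sqrt(24224186)/7 ≈ 703.12*I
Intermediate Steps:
T(m) = -4 + m
l(B) = 3/7 + B/7 (l(B) = (3 + B)/(7 + (-4 + 4)) = (3 + B)/(7 + 0) = (3 + B)/7 = (3 + B)*(1/7) = 3/7 + B/7)
sqrt(1884*l(3) - 495986) = sqrt(1884*(3/7 + (1/7)*3) - 495986) = sqrt(1884*(3/7 + 3/7) - 495986) = sqrt(1884*(6/7) - 495986) = sqrt(11304/7 - 495986) = sqrt(-3460598/7) = I*sqrt(24224186)/7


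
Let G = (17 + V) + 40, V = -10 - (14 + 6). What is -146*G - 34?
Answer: -3976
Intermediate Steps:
V = -30 (V = -10 - 1*20 = -10 - 20 = -30)
G = 27 (G = (17 - 30) + 40 = -13 + 40 = 27)
-146*G - 34 = -146*27 - 34 = -3942 - 34 = -3976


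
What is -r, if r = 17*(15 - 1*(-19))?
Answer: -578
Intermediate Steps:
r = 578 (r = 17*(15 + 19) = 17*34 = 578)
-r = -1*578 = -578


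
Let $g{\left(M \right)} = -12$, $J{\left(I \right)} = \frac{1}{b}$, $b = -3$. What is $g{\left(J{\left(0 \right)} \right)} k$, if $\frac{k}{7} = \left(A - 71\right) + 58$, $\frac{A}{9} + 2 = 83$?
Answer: $-60144$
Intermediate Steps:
$J{\left(I \right)} = - \frac{1}{3}$ ($J{\left(I \right)} = \frac{1}{-3} = - \frac{1}{3}$)
$A = 729$ ($A = -18 + 9 \cdot 83 = -18 + 747 = 729$)
$k = 5012$ ($k = 7 \left(\left(729 - 71\right) + 58\right) = 7 \left(658 + 58\right) = 7 \cdot 716 = 5012$)
$g{\left(J{\left(0 \right)} \right)} k = \left(-12\right) 5012 = -60144$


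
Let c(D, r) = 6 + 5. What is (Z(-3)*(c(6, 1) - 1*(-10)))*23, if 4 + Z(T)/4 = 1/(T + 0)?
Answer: -8372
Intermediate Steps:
c(D, r) = 11
Z(T) = -16 + 4/T (Z(T) = -16 + 4/(T + 0) = -16 + 4/T)
(Z(-3)*(c(6, 1) - 1*(-10)))*23 = ((-16 + 4/(-3))*(11 - 1*(-10)))*23 = ((-16 + 4*(-1/3))*(11 + 10))*23 = ((-16 - 4/3)*21)*23 = -52/3*21*23 = -364*23 = -8372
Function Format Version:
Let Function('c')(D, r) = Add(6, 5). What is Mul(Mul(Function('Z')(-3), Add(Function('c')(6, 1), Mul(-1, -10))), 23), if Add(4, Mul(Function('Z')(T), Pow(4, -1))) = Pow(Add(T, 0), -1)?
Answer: -8372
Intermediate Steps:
Function('c')(D, r) = 11
Function('Z')(T) = Add(-16, Mul(4, Pow(T, -1))) (Function('Z')(T) = Add(-16, Mul(4, Pow(Add(T, 0), -1))) = Add(-16, Mul(4, Pow(T, -1))))
Mul(Mul(Function('Z')(-3), Add(Function('c')(6, 1), Mul(-1, -10))), 23) = Mul(Mul(Add(-16, Mul(4, Pow(-3, -1))), Add(11, Mul(-1, -10))), 23) = Mul(Mul(Add(-16, Mul(4, Rational(-1, 3))), Add(11, 10)), 23) = Mul(Mul(Add(-16, Rational(-4, 3)), 21), 23) = Mul(Mul(Rational(-52, 3), 21), 23) = Mul(-364, 23) = -8372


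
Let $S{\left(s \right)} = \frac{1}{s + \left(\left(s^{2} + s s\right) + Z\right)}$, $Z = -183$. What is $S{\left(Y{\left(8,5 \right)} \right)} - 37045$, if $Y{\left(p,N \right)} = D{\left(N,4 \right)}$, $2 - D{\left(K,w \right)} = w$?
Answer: $- \frac{6556966}{177} \approx -37045.0$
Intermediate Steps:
$D{\left(K,w \right)} = 2 - w$
$Y{\left(p,N \right)} = -2$ ($Y{\left(p,N \right)} = 2 - 4 = -2$)
$S{\left(s \right)} = \frac{1}{-183 + s + 2 s^{2}}$ ($S{\left(s \right)} = \frac{1}{s - \left(183 - s^{2} - s s\right)} = \frac{1}{s + \left(\left(s^{2} + s^{2}\right) - 183\right)} = \frac{1}{s + \left(2 s^{2} - 183\right)} = \frac{1}{s + \left(-183 + 2 s^{2}\right)} = \frac{1}{-183 + s + 2 s^{2}}$)
$S{\left(Y{\left(8,5 \right)} \right)} - 37045 = \frac{1}{-183 - 2 + 2 \left(-2\right)^{2}} - 37045 = \frac{1}{-183 - 2 + 2 \cdot 4} - 37045 = \frac{1}{-183 - 2 + 8} - 37045 = \frac{1}{-177} - 37045 = - \frac{1}{177} - 37045 = - \frac{6556966}{177}$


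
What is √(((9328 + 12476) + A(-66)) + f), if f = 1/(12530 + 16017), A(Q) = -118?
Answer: 11*√146054530801/28547 ≈ 147.26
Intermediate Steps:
f = 1/28547 ≈ 3.5030e-5
√(((9328 + 12476) + A(-66)) + f) = √(((9328 + 12476) - 118) + 1/28547) = √((21804 - 118) + 1/28547) = √(21686 + 1/28547) = √(619070243/28547) = 11*√146054530801/28547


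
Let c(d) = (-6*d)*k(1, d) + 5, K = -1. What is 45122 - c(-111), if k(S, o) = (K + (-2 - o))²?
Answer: -7723107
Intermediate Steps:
k(S, o) = (-3 - o)² (k(S, o) = (-1 + (-2 - o))² = (-3 - o)²)
c(d) = 5 - 6*d*(3 + d)² (c(d) = (-6*d)*(3 + d)² + 5 = -6*d*(3 + d)² + 5 = 5 - 6*d*(3 + d)²)
45122 - c(-111) = 45122 - (5 - 6*(-111)*(3 - 111)²) = 45122 - (5 - 6*(-111)*(-108)²) = 45122 - (5 - 6*(-111)*11664) = 45122 - (5 + 7768224) = 45122 - 1*7768229 = 45122 - 7768229 = -7723107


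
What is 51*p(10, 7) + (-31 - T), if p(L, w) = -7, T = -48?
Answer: -340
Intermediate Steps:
51*p(10, 7) + (-31 - T) = 51*(-7) + (-31 - 1*(-48)) = -357 + (-31 + 48) = -357 + 17 = -340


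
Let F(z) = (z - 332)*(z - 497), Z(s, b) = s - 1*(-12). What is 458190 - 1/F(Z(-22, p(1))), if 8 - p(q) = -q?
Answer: 79447396859/173394 ≈ 4.5819e+5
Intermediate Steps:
p(q) = 8 + q (p(q) = 8 - (-1)*q = 8 + q)
Z(s, b) = 12 + s (Z(s, b) = s + 12 = 12 + s)
F(z) = (-497 + z)*(-332 + z) (F(z) = (-332 + z)*(-497 + z) = (-497 + z)*(-332 + z))
458190 - 1/F(Z(-22, p(1))) = 458190 - 1/(165004 + (12 - 22)**2 - 829*(12 - 22)) = 458190 - 1/(165004 + (-10)**2 - 829*(-10)) = 458190 - 1/(165004 + 100 + 8290) = 458190 - 1/173394 = 79447396859/173394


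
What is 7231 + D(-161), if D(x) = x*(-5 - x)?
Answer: -17885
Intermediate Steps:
7231 + D(-161) = 7231 - 1*(-161)*(5 - 161) = 7231 - 1*(-161)*(-156) = 7231 - 25116 = -17885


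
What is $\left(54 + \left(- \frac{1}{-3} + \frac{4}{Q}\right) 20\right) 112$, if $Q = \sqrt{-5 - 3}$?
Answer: $\frac{20384}{3} - 2240 i \sqrt{2} \approx 6794.7 - 3167.8 i$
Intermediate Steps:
$Q = 2 i \sqrt{2}$ ($Q = \sqrt{-8} = 2 i \sqrt{2} \approx 2.8284 i$)
$\left(54 + \left(- \frac{1}{-3} + \frac{4}{Q}\right) 20\right) 112 = \left(54 + \left(- \frac{1}{-3} + \frac{4}{2 i \sqrt{2}}\right) 20\right) 112 = \left(54 + \left(\left(-1\right) \left(- \frac{1}{3}\right) + 4 \left(- \frac{i \sqrt{2}}{4}\right)\right) 20\right) 112 = \left(54 + \left(\frac{1}{3} - i \sqrt{2}\right) 20\right) 112 = \left(54 + \left(\frac{20}{3} - 20 i \sqrt{2}\right)\right) 112 = \left(\frac{182}{3} - 20 i \sqrt{2}\right) 112 = \frac{20384}{3} - 2240 i \sqrt{2}$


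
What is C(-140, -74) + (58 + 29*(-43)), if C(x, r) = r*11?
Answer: -2003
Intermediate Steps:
C(x, r) = 11*r
C(-140, -74) + (58 + 29*(-43)) = 11*(-74) + (58 + 29*(-43)) = -814 + (58 - 1247) = -814 - 1189 = -2003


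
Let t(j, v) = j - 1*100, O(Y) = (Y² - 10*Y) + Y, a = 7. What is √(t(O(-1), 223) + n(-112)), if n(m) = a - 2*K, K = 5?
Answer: I*√93 ≈ 9.6436*I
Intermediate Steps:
O(Y) = Y² - 9*Y
t(j, v) = -100 + j (t(j, v) = j - 100 = -100 + j)
n(m) = -3 (n(m) = 7 - 2*5 = 7 - 10 = -3)
√(t(O(-1), 223) + n(-112)) = √((-100 - (-9 - 1)) - 3) = √((-100 - 1*(-10)) - 3) = √((-100 + 10) - 3) = √(-90 - 3) = √(-93) = I*√93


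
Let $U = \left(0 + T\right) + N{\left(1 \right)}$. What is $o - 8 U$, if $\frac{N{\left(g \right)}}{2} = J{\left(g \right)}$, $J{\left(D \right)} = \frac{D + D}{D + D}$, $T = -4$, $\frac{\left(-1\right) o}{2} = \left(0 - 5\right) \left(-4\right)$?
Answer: $-24$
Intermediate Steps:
$o = -40$ ($o = - 2 \left(0 - 5\right) \left(-4\right) = - 2 \left(\left(-5\right) \left(-4\right)\right) = \left(-2\right) 20 = -40$)
$J{\left(D \right)} = 1$ ($J{\left(D \right)} = \frac{2 D}{2 D} = 2 D \frac{1}{2 D} = 1$)
$N{\left(g \right)} = 2$ ($N{\left(g \right)} = 2 \cdot 1 = 2$)
$U = -2$ ($U = \left(0 - 4\right) + 2 = -4 + 2 = -2$)
$o - 8 U = -40 - -16 = -40 + 16 = -24$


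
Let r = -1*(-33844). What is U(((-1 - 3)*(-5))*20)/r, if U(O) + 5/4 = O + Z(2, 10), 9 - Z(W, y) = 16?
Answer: 1567/135376 ≈ 0.011575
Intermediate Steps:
Z(W, y) = -7 (Z(W, y) = 9 - 1*16 = 9 - 16 = -7)
r = 33844
U(O) = -33/4 + O (U(O) = -5/4 + (O - 7) = -5/4 + (-7 + O) = -33/4 + O)
U(((-1 - 3)*(-5))*20)/r = (-33/4 + ((-1 - 3)*(-5))*20)/33844 = (-33/4 - 4*(-5)*20)*(1/33844) = (-33/4 + 20*20)*(1/33844) = (-33/4 + 400)*(1/33844) = (1567/4)*(1/33844) = 1567/135376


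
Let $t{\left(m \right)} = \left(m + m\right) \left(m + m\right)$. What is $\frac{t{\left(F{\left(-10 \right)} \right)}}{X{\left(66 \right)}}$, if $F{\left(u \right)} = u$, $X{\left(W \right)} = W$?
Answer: $\frac{200}{33} \approx 6.0606$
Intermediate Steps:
$t{\left(m \right)} = 4 m^{2}$ ($t{\left(m \right)} = 2 m 2 m = 4 m^{2}$)
$\frac{t{\left(F{\left(-10 \right)} \right)}}{X{\left(66 \right)}} = \frac{4 \left(-10\right)^{2}}{66} = 4 \cdot 100 \cdot \frac{1}{66} = 400 \cdot \frac{1}{66} = \frac{200}{33}$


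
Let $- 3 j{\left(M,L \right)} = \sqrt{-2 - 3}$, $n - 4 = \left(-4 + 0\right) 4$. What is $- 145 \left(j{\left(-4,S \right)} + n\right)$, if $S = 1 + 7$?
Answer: $1740 + \frac{145 i \sqrt{5}}{3} \approx 1740.0 + 108.08 i$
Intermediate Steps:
$S = 8$
$n = -12$ ($n = 4 + \left(-4 + 0\right) 4 = 4 - 16 = -12$)
$j{\left(M,L \right)} = - \frac{i \sqrt{5}}{3}$ ($j{\left(M,L \right)} = - \frac{\sqrt{-2 - 3}}{3} = - \frac{\sqrt{-5}}{3} = - \frac{i \sqrt{5}}{3}$)
$- 145 \left(j{\left(-4,S \right)} + n\right) = - 145 \left(- \frac{i \sqrt{5}}{3} - 12\right) = - 145 \left(-12 - \frac{i \sqrt{5}}{3}\right) = 1740 + \frac{145 i \sqrt{5}}{3}$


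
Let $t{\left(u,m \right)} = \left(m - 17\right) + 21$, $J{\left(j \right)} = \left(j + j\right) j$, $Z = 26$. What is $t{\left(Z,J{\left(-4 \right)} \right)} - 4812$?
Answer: $-4776$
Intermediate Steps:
$J{\left(j \right)} = 2 j^{2}$ ($J{\left(j \right)} = 2 j j = 2 j^{2}$)
$t{\left(u,m \right)} = 4 + m$ ($t{\left(u,m \right)} = \left(-17 + m\right) + 21 = 4 + m$)
$t{\left(Z,J{\left(-4 \right)} \right)} - 4812 = \left(4 + 2 \left(-4\right)^{2}\right) - 4812 = \left(4 + 2 \cdot 16\right) - 4812 = \left(4 + 32\right) - 4812 = 36 - 4812 = -4776$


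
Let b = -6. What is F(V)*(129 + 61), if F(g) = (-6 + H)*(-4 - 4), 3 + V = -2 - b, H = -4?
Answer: 15200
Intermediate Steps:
V = 1 (V = -3 + (-2 - 1*(-6)) = -3 + (-2 + 6) = -3 + 4 = 1)
F(g) = 80 (F(g) = (-6 - 4)*(-4 - 4) = -10*(-8) = 80)
F(V)*(129 + 61) = 80*(129 + 61) = 80*190 = 15200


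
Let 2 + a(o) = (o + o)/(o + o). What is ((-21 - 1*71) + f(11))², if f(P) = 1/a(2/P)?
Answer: 8649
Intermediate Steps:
a(o) = -1 (a(o) = -2 + (o + o)/(o + o) = -2 + (2*o)/((2*o)) = -2 + (2*o)*(1/(2*o)) = -2 + 1 = -1)
f(P) = -1 (f(P) = 1/(-1) = -1)
((-21 - 1*71) + f(11))² = ((-21 - 1*71) - 1)² = ((-21 - 71) - 1)² = (-92 - 1)² = (-93)² = 8649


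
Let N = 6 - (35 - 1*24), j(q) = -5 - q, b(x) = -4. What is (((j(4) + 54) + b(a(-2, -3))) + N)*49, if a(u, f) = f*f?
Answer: 1764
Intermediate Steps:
a(u, f) = f**2
N = -5 (N = 6 - (35 - 24) = 6 - 1*11 = 6 - 11 = -5)
(((j(4) + 54) + b(a(-2, -3))) + N)*49 = ((((-5 - 1*4) + 54) - 4) - 5)*49 = ((((-5 - 4) + 54) - 4) - 5)*49 = (((-9 + 54) - 4) - 5)*49 = ((45 - 4) - 5)*49 = (41 - 5)*49 = 36*49 = 1764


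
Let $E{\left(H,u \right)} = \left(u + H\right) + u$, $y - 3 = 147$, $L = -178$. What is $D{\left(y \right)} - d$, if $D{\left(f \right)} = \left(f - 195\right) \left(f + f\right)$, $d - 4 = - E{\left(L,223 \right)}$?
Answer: $-13236$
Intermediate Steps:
$y = 150$ ($y = 3 + 147 = 150$)
$E{\left(H,u \right)} = H + 2 u$ ($E{\left(H,u \right)} = \left(H + u\right) + u = H + 2 u$)
$d = -264$ ($d = 4 - \left(-178 + 2 \cdot 223\right) = 4 - \left(-178 + 446\right) = 4 - 268 = -264$)
$D{\left(f \right)} = 2 f \left(-195 + f\right)$ ($D{\left(f \right)} = \left(-195 + f\right) 2 f = 2 f \left(-195 + f\right)$)
$D{\left(y \right)} - d = 2 \cdot 150 \left(-195 + 150\right) - -264 = 2 \cdot 150 \left(-45\right) + 264 = -13500 + 264 = -13236$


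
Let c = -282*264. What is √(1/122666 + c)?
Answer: I*√1120215151526422/122666 ≈ 272.85*I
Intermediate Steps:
c = -74448
√(1/122666 + c) = √(1/122666 - 74448) = √(-9132238367/122666) = I*√1120215151526422/122666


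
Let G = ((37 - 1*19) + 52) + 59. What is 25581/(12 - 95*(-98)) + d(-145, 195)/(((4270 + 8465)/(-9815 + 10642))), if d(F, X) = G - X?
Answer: -61013123/39571890 ≈ -1.5418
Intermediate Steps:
G = 129 (G = ((37 - 19) + 52) + 59 = (18 + 52) + 59 = 70 + 59 = 129)
d(F, X) = 129 - X
25581/(12 - 95*(-98)) + d(-145, 195)/(((4270 + 8465)/(-9815 + 10642))) = 25581/(12 - 95*(-98)) + (129 - 1*195)/(((4270 + 8465)/(-9815 + 10642))) = 25581/(12 + 9310) + (129 - 195)/((12735/827)) = 25581/9322 - 66/(12735*(1/827)) = 25581*(1/9322) - 66/12735/827 = 25581/9322 - 66*827/12735 = 25581/9322 - 18194/4245 = -61013123/39571890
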